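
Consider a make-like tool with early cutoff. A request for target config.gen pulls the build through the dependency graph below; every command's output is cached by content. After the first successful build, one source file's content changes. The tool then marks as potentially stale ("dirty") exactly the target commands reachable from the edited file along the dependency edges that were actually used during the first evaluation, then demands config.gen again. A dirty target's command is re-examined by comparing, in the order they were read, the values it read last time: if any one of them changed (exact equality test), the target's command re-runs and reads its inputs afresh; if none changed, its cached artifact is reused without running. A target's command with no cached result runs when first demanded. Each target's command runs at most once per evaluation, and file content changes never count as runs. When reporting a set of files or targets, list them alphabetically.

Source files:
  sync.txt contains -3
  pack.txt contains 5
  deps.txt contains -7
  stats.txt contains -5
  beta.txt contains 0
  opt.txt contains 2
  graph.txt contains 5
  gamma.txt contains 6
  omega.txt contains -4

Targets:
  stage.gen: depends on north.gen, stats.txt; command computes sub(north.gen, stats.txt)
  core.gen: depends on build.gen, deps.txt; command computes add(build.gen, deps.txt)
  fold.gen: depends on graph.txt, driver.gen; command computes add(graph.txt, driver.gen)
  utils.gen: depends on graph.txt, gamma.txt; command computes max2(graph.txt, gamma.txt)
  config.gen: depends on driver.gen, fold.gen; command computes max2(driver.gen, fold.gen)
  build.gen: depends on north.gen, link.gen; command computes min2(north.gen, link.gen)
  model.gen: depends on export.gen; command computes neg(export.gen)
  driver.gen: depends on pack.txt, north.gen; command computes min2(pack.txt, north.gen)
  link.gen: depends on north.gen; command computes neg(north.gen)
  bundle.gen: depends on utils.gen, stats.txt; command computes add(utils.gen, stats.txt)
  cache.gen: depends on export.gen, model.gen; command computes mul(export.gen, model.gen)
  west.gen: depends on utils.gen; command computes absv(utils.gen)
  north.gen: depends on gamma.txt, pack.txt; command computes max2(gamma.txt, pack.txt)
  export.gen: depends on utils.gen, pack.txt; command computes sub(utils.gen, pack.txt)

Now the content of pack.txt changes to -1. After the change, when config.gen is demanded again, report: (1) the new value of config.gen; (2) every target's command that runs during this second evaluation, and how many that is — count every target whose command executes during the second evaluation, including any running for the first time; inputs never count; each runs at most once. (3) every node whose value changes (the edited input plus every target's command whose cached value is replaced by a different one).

First demand of the output computes:
  north.gen = max2(6, 5) = 6
  driver.gen = min2(5, 6) = 5
  fold.gen = add(5, 5) = 10
  config.gen = max2(5, 10) = 10

After the edit, cleaning proceeds:
  north.gen: a read changed (pack.txt 5->-1) — executes, giving 6 — identical to its old value.
  driver.gen: a read changed (pack.txt 5->-1) — executes, giving -1.
  fold.gen: a read changed (driver.gen 5->-1) — executes, giving 4.
  config.gen: a read changed (driver.gen 5->-1; fold.gen 10->4) — executes, giving 4.

Demanding config.gen again yields 4.
4 target commands run: config.gen, driver.gen, fold.gen, north.gen.
The nodes whose values change: config.gen, driver.gen, fold.gen, pack.txt.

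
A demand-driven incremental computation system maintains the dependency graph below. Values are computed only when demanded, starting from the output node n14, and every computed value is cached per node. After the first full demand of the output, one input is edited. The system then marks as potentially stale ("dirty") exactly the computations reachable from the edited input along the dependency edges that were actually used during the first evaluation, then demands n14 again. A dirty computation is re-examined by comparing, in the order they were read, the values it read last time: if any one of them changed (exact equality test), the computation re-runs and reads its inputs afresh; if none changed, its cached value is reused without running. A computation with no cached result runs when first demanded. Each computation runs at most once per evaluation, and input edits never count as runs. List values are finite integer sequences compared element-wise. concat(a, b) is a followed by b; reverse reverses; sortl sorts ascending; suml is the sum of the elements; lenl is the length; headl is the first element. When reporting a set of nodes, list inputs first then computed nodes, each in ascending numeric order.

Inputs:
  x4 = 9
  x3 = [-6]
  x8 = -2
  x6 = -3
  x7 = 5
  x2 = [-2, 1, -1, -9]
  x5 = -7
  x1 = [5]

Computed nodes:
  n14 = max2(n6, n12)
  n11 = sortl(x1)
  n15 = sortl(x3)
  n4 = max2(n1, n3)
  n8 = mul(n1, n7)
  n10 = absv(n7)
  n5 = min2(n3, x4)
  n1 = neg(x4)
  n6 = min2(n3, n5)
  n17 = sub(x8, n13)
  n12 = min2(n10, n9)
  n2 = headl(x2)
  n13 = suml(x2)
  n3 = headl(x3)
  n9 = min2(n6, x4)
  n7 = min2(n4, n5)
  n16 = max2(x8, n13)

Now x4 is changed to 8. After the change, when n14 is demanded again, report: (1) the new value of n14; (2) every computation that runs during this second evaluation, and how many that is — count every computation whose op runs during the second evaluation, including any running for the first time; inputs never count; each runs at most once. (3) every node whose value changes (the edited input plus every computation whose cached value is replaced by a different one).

New value of n14: -6.
Computations that run: n1, n4, n5, n9 — 4 in total.
Values that change: x4, n1.
Key observation: the cutoff stops propagation at n6 — its inputs' values are unchanged, so it reuses its cache.

First evaluation (everything demanded from the output):
  n1 = neg(9) = -9
  n3 = headl([-6]) = -6
  n4 = max2(-9, -6) = -6
  n5 = min2(-6, 9) = -6
  n6 = min2(-6, -6) = -6
  n7 = min2(-6, -6) = -6
  n9 = min2(-6, 9) = -6
  n10 = absv(-6) = 6
  n12 = min2(6, -6) = -6
  n14 = max2(-6, -6) = -6

Propagation after the edit:
  n1: runs — x4 9->8; result -8.
  n4: runs — n1 -9->-8; result -6 (same value as before).
  n5: runs — x4 9->8; result -6 (same value as before).
  n6: checked — values it read are unchanged (n3 unchanged, n5 unchanged); reused cached -6 without running.
  n7: checked — values it read are unchanged (n4 unchanged, n5 unchanged); reused cached -6 without running.
  n9: runs — x4 9->8; result -6 (same value as before).
  n10: checked — values it read are unchanged (n7 unchanged); reused cached 6 without running.
  n12: checked — values it read are unchanged (n10 unchanged, n9 unchanged); reused cached -6 without running.
  n14: checked — values it read are unchanged (n6 unchanged, n12 unchanged); reused cached -6 without running.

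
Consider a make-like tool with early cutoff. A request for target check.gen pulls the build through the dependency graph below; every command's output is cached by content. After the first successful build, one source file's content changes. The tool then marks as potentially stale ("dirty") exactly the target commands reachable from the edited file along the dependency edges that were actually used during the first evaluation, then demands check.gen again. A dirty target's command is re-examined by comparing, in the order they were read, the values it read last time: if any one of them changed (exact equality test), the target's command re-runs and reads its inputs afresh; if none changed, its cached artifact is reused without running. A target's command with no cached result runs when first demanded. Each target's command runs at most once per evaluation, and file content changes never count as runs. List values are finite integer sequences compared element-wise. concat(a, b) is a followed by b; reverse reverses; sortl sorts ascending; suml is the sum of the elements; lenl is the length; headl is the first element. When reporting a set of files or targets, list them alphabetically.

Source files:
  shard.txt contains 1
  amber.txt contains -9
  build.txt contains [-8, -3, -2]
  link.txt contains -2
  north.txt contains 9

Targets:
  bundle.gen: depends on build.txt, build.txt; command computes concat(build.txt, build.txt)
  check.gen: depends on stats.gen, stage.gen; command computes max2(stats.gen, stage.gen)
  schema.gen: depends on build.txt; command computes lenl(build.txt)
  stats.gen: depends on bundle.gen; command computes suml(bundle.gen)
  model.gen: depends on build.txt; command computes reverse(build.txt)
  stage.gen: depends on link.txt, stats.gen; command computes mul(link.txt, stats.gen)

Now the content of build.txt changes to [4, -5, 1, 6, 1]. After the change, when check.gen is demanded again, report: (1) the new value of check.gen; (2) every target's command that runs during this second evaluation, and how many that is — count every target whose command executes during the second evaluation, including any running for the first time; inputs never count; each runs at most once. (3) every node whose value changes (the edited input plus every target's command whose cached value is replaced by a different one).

First demand of the output computes:
  bundle.gen = concat([-8, -3, -2], [-8, -3, -2]) = [-8, -3, -2, -8, -3, -2]
  stats.gen = suml([-8, -3, -2, -8, -3, -2]) = -26
  stage.gen = mul(-2, -26) = 52
  check.gen = max2(-26, 52) = 52

After the edit, cleaning proceeds:
  bundle.gen: a read changed (build.txt [-8, -3, -2]->[4, -5, 1, 6, 1]; build.txt [-8, -3, -2]->[4, -5, 1, 6, 1]) — executes, giving [4, -5, 1, 6, 1, 4, -5, 1, 6, 1].
  stats.gen: a read changed (bundle.gen [-8, -3, -2, -8, -3, -2]->[4, -5, 1, 6, 1, 4, -5, 1, 6, 1]) — executes, giving 14.
  stage.gen: a read changed (stats.gen -26->14) — executes, giving -28.
  check.gen: a read changed (stats.gen -26->14; stage.gen 52->-28) — executes, giving 14.

Demanding check.gen again yields 14.
4 target commands run: bundle.gen, check.gen, stage.gen, stats.gen.
The nodes whose values change: build.txt, bundle.gen, check.gen, stage.gen, stats.gen.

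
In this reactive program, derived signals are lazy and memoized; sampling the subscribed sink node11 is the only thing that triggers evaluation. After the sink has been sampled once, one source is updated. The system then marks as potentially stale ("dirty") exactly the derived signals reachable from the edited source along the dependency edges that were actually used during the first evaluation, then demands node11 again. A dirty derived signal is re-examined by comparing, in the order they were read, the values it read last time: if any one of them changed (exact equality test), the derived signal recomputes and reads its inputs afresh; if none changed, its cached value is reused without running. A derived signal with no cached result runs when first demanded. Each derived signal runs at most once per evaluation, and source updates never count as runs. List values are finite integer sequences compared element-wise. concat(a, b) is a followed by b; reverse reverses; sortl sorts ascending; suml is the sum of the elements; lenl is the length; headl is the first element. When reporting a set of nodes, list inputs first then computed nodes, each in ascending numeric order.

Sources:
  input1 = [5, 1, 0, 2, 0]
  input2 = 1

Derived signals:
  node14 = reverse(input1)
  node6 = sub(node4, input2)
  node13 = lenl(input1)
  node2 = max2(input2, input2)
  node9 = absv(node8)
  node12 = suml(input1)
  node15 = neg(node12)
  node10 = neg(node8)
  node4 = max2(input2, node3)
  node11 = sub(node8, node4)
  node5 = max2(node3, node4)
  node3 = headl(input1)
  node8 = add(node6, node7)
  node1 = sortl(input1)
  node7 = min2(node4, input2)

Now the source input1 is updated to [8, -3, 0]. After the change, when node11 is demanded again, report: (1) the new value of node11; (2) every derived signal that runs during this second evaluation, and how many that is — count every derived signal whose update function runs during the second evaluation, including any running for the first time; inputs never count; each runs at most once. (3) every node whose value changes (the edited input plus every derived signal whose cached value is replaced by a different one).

Demanding node11 again yields 0.
6 derived signals run: node3, node4, node6, node7, node8, node11.
The nodes whose values change: input1, node3, node4, node6, node8.

First demand of the output computes:
  node3 = headl([5, 1, 0, 2, 0]) = 5
  node4 = max2(1, 5) = 5
  node6 = sub(5, 1) = 4
  node7 = min2(5, 1) = 1
  node8 = add(4, 1) = 5
  node11 = sub(5, 5) = 0

After the edit, cleaning proceeds:
  node3: a read changed (input1 [5, 1, 0, 2, 0]->[8, -3, 0]) — executes, giving 8.
  node4: a read changed (node3 5->8) — executes, giving 8.
  node6: a read changed (node4 5->8) — executes, giving 7.
  node7: a read changed (node4 5->8) — executes, giving 1 — identical to its old value.
  node8: a read changed (node6 4->7) — executes, giving 8.
  node11: a read changed (node8 5->8; node4 5->8) — executes, giving 0 — identical to its old value.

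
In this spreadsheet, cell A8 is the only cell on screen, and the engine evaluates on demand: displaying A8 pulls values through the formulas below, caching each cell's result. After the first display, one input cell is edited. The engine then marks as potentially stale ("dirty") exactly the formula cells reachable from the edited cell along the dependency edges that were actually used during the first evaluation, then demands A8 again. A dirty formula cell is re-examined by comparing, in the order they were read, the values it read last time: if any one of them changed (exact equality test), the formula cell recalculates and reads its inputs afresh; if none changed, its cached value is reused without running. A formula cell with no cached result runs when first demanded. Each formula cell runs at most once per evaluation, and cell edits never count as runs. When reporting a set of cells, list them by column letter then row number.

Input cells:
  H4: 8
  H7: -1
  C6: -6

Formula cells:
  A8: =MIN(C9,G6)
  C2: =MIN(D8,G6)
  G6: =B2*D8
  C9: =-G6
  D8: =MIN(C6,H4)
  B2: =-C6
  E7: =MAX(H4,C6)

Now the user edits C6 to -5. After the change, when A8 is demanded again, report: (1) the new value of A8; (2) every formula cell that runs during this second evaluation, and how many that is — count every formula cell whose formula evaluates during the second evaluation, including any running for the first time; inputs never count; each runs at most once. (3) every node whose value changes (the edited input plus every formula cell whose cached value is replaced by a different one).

Initial pass — values computed on the first demand:
  B2 = -(-6) = 6
  D8 = MIN(-6, 8) = -6
  G6 = 6 * -6 = -36
  C9 = -(-36) = 36
  A8 = MIN(36, -36) = -36

Second demand — change propagation:
  B2: re-runs because C6 -6->-5; new result 5.
  D8: re-runs because C6 -6->-5; new result -5.
  G6: re-runs because B2 6->5; D8 -6->-5; new result -25.
  C9: re-runs because G6 -36->-25; new result 25.
  A8: re-runs because C9 36->25; G6 -36->-25; new result -25.

A8 now evaluates to -25.
Run set: A8, B2, C9, D8, G6 (5 run).
Changed values: A8, B2, C6, C9, D8, G6.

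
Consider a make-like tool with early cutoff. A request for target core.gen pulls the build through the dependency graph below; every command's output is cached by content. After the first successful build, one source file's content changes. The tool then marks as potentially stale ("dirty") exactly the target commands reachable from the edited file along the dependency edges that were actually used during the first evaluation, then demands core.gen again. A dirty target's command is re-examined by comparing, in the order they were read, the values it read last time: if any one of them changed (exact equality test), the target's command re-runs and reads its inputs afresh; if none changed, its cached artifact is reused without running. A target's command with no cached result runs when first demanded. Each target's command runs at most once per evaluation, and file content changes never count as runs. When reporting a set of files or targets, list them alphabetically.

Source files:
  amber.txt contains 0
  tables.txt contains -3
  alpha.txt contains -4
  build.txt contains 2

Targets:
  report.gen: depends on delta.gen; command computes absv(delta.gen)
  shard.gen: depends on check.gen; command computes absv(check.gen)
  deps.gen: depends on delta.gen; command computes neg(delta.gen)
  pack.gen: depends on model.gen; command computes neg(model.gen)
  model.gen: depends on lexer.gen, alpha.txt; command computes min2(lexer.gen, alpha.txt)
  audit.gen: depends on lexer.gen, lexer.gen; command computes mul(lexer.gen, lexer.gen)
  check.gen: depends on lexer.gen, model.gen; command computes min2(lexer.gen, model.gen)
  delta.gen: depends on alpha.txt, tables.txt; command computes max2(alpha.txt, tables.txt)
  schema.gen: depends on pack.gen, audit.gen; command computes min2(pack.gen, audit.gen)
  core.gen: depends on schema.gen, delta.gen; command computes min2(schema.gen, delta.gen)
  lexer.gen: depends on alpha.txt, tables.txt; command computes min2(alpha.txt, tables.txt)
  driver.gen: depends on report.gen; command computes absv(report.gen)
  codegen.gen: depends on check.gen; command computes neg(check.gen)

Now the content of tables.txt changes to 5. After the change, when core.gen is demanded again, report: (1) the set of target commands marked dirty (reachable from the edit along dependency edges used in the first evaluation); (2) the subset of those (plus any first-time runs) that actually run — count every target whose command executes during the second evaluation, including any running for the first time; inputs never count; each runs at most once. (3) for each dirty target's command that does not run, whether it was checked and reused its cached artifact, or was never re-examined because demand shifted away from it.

The edit dirties: audit.gen, core.gen, delta.gen, lexer.gen, model.gen, pack.gen, schema.gen.
3 target commands run: core.gen, delta.gen, lexer.gen.
Cache hits after checking: audit.gen, model.gen, pack.gen, schema.gen.
Note where the cutoff bites: model.gen is checked, finds nothing changed, and keeps its cache.

First demand of the output computes:
  delta.gen = max2(-4, -3) = -3
  lexer.gen = min2(-4, -3) = -4
  audit.gen = mul(-4, -4) = 16
  model.gen = min2(-4, -4) = -4
  pack.gen = neg(-4) = 4
  schema.gen = min2(4, 16) = 4
  core.gen = min2(4, -3) = -3

After the edit, cleaning proceeds:
  delta.gen: a read changed (tables.txt -3->5) — executes, giving 5.
  lexer.gen: a read changed (tables.txt -3->5) — executes, giving -4 — identical to its old value.
  audit.gen: dirty, but its reads are unchanged (lexer.gen unchanged, lexer.gen unchanged); cached 16 stands.
  model.gen: dirty, but its reads are unchanged (lexer.gen unchanged, alpha.txt unchanged); cached -4 stands.
  pack.gen: dirty, but its reads are unchanged (model.gen unchanged); cached 4 stands.
  schema.gen: dirty, but its reads are unchanged (pack.gen unchanged, audit.gen unchanged); cached 4 stands.
  core.gen: a read changed (delta.gen -3->5) — executes, giving 4.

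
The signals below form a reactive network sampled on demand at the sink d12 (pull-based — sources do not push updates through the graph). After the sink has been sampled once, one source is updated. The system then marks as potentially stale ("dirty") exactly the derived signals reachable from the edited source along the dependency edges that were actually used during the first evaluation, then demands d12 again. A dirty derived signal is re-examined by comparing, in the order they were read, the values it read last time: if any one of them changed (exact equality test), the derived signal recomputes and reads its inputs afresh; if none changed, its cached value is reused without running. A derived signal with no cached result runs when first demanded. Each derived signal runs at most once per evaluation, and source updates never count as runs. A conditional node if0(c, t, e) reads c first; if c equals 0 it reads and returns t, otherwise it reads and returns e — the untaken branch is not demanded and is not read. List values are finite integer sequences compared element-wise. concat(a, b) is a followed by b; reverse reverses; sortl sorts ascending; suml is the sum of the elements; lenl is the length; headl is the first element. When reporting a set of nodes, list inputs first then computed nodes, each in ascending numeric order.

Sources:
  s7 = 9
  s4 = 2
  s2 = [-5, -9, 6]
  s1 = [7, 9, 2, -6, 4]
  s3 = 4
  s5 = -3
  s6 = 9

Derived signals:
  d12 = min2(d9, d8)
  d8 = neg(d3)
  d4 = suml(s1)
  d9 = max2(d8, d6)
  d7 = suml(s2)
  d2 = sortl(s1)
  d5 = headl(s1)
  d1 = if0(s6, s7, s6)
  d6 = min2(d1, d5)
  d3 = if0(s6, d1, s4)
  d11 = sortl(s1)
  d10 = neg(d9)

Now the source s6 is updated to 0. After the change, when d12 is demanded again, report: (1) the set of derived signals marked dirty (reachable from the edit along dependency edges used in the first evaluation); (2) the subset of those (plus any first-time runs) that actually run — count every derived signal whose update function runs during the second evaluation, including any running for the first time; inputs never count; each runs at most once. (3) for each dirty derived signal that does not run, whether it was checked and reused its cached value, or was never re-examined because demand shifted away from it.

Dirty set: d1, d3, d6, d8, d9, d12.
Run set: d1, d3, d8, d9, d12 (5 run).
Re-examined without running (cache reused): d6.
The important point: at d6 every value read last time is unchanged, so the dirty flag clears without a run.

Initial pass — values computed on the first demand:
  d1 = if0(s6=9 -> else branch s6) = 9
  d3 = if0(s6=9 -> else branch s4) = 2
  d5 = headl([7, 9, 2, -6, 4]) = 7
  d6 = min2(9, 7) = 7
  d8 = neg(2) = -2
  d9 = max2(-2, 7) = 7
  d12 = min2(7, -2) = -2

Second demand — change propagation:
  d1: re-runs because s6 9->0; s6 9->0; new result 9 (unchanged).
  d3: re-runs because s6 9->0; new result 9.
  d6: re-examined; everything it read last time is the same (d1 unchanged, d5 unchanged) — cache 7 kept, no run.
  d8: re-runs because d3 2->9; new result -9.
  d9: re-runs because d8 -2->-9; new result 7 (unchanged).
  d12: re-runs because d8 -2->-9; new result -9.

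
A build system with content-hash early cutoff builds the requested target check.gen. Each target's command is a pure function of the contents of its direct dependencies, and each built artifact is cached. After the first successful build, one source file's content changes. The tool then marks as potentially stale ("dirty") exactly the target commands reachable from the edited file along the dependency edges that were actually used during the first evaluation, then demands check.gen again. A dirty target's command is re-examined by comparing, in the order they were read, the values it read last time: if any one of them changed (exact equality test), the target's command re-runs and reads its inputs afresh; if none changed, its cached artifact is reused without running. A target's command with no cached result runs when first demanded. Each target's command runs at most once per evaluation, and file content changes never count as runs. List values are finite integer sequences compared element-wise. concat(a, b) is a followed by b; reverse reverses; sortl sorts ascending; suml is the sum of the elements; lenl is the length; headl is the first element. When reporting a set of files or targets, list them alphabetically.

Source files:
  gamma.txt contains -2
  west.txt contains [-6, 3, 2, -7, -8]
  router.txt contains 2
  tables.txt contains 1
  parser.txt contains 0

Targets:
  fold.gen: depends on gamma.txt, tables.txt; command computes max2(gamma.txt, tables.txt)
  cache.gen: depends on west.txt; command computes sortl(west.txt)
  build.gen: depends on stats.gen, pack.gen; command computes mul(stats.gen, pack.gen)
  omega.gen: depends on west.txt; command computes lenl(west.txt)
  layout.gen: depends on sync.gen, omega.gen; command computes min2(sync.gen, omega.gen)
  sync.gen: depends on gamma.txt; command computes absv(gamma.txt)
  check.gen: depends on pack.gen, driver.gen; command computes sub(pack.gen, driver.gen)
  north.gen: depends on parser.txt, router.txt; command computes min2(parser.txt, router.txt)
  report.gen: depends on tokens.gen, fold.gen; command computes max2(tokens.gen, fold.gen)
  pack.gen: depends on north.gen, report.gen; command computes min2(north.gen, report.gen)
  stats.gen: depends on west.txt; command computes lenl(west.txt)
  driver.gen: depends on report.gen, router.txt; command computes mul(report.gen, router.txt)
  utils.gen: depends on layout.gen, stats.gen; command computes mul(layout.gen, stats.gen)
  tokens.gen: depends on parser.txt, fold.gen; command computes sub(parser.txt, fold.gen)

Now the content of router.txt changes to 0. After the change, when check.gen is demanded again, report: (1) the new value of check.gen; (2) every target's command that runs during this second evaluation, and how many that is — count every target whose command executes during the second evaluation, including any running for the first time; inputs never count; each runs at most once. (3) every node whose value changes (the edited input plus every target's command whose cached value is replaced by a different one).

New value of check.gen: 0.
Target commands that run: check.gen, driver.gen, north.gen — 3 in total.
Values that change: check.gen, driver.gen, router.txt.
Key observation: the cutoff stops propagation at pack.gen — its inputs' values are unchanged, so it reuses its cache.

First evaluation (everything demanded from the output):
  fold.gen = max2(-2, 1) = 1
  north.gen = min2(0, 2) = 0
  tokens.gen = sub(0, 1) = -1
  report.gen = max2(-1, 1) = 1
  driver.gen = mul(1, 2) = 2
  pack.gen = min2(0, 1) = 0
  check.gen = sub(0, 2) = -2

Propagation after the edit:
  driver.gen: runs — router.txt 2->0; result 0.
  north.gen: runs — router.txt 2->0; result 0 (same value as before).
  pack.gen: checked — values it read are unchanged (north.gen unchanged, report.gen unchanged); reused cached 0 without running.
  check.gen: runs — driver.gen 2->0; result 0.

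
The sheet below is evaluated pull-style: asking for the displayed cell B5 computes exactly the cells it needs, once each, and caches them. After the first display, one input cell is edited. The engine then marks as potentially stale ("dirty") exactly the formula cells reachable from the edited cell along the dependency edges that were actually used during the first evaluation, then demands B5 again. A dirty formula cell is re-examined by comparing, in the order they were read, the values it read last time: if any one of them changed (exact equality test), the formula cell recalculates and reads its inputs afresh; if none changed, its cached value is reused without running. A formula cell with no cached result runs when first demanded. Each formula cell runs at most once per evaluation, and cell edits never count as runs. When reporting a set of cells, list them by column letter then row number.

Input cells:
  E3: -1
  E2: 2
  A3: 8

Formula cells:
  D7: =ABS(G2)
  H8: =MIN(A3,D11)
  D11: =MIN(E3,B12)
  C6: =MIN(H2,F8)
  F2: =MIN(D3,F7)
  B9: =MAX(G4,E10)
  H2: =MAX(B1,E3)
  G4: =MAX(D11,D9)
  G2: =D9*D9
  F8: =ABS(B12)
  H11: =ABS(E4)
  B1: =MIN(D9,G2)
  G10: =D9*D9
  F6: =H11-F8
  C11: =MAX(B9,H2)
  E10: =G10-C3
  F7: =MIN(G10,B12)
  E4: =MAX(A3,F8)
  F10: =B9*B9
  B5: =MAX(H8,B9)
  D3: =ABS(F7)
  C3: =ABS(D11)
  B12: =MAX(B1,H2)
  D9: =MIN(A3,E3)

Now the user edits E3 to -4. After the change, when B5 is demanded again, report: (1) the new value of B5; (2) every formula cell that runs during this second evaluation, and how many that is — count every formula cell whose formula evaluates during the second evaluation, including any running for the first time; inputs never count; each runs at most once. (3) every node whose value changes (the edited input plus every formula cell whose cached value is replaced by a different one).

First demand of the output computes:
  D9 = MIN(8, -1) = -1
  G2 = -1 * -1 = 1
  B1 = MIN(-1, 1) = -1
  G10 = -1 * -1 = 1
  H2 = MAX(-1, -1) = -1
  B12 = MAX(-1, -1) = -1
  D11 = MIN(-1, -1) = -1
  C3 = ABS(-1) = 1
  E10 = 1 - 1 = 0
  G4 = MAX(-1, -1) = -1
  B9 = MAX(-1, 0) = 0
  H8 = MIN(8, -1) = -1
  B5 = MAX(-1, 0) = 0

After the edit, cleaning proceeds:
  D9: a read changed (E3 -1->-4) — executes, giving -4.
  G2: a read changed (D9 -1->-4; D9 -1->-4) — executes, giving 16.
  B1: a read changed (D9 -1->-4; G2 1->16) — executes, giving -4.
  G10: a read changed (D9 -1->-4; D9 -1->-4) — executes, giving 16.
  H2: a read changed (B1 -1->-4; E3 -1->-4) — executes, giving -4.
  B12: a read changed (B1 -1->-4; H2 -1->-4) — executes, giving -4.
  D11: a read changed (E3 -1->-4; B12 -1->-4) — executes, giving -4.
  C3: a read changed (D11 -1->-4) — executes, giving 4.
  E10: a read changed (G10 1->16; C3 1->4) — executes, giving 12.
  G4: a read changed (D11 -1->-4; D9 -1->-4) — executes, giving -4.
  B9: a read changed (G4 -1->-4; E10 0->12) — executes, giving 12.
  H8: a read changed (D11 -1->-4) — executes, giving -4.
  B5: a read changed (H8 -1->-4; B9 0->12) — executes, giving 12.

Demanding B5 again yields 12.
13 formula cells run: B1, B5, B9, B12, C3, D9, D11, E10, G2, G4, G10, H2, H8.
The nodes whose values change: B1, B5, B9, B12, C3, D9, D11, E3, E10, G2, G4, G10, H2, H8.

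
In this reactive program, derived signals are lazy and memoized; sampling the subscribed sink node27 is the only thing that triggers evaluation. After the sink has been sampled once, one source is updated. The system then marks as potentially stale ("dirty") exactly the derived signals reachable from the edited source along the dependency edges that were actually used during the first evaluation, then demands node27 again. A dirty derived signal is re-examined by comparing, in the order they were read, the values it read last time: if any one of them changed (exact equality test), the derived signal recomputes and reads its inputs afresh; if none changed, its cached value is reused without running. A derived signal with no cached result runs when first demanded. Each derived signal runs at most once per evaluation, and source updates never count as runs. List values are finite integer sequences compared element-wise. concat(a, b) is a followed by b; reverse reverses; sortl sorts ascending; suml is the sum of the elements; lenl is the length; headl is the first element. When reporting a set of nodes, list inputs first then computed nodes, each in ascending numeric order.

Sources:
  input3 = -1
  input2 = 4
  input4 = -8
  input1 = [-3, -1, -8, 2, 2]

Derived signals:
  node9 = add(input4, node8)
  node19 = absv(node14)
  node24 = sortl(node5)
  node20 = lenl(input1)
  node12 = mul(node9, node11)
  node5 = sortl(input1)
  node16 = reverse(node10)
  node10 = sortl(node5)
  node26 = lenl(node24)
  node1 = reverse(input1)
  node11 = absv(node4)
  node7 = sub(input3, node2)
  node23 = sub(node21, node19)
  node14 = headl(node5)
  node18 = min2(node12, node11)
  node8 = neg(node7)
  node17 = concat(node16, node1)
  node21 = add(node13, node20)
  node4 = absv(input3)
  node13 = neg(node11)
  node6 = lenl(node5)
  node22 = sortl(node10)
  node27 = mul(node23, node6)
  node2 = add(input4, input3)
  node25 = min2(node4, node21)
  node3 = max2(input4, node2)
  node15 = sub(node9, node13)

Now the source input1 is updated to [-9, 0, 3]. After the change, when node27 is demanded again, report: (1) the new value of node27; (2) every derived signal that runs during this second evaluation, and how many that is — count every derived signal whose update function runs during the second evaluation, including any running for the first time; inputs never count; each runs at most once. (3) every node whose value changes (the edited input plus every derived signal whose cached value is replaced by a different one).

First demand of the output computes:
  node4 = absv(-1) = 1
  node5 = sortl([-3, -1, -8, 2, 2]) = [-8, -3, -1, 2, 2]
  node6 = lenl([-8, -3, -1, 2, 2]) = 5
  node11 = absv(1) = 1
  node13 = neg(1) = -1
  node14 = headl([-8, -3, -1, 2, 2]) = -8
  node19 = absv(-8) = 8
  node20 = lenl([-3, -1, -8, 2, 2]) = 5
  node21 = add(-1, 5) = 4
  node23 = sub(4, 8) = -4
  node27 = mul(-4, 5) = -20

After the edit, cleaning proceeds:
  node5: a read changed (input1 [-3, -1, -8, 2, 2]->[-9, 0, 3]) — executes, giving [-9, 0, 3].
  node6: a read changed (node5 [-8, -3, -1, 2, 2]->[-9, 0, 3]) — executes, giving 3.
  node14: a read changed (node5 [-8, -3, -1, 2, 2]->[-9, 0, 3]) — executes, giving -9.
  node19: a read changed (node14 -8->-9) — executes, giving 9.
  node20: a read changed (input1 [-3, -1, -8, 2, 2]->[-9, 0, 3]) — executes, giving 3.
  node21: a read changed (node20 5->3) — executes, giving 2.
  node23: a read changed (node21 4->2; node19 8->9) — executes, giving -7.
  node27: a read changed (node23 -4->-7; node6 5->3) — executes, giving -21.

Demanding node27 again yields -21.
8 derived signals run: node5, node6, node14, node19, node20, node21, node23, node27.
The nodes whose values change: input1, node5, node6, node14, node19, node20, node21, node23, node27.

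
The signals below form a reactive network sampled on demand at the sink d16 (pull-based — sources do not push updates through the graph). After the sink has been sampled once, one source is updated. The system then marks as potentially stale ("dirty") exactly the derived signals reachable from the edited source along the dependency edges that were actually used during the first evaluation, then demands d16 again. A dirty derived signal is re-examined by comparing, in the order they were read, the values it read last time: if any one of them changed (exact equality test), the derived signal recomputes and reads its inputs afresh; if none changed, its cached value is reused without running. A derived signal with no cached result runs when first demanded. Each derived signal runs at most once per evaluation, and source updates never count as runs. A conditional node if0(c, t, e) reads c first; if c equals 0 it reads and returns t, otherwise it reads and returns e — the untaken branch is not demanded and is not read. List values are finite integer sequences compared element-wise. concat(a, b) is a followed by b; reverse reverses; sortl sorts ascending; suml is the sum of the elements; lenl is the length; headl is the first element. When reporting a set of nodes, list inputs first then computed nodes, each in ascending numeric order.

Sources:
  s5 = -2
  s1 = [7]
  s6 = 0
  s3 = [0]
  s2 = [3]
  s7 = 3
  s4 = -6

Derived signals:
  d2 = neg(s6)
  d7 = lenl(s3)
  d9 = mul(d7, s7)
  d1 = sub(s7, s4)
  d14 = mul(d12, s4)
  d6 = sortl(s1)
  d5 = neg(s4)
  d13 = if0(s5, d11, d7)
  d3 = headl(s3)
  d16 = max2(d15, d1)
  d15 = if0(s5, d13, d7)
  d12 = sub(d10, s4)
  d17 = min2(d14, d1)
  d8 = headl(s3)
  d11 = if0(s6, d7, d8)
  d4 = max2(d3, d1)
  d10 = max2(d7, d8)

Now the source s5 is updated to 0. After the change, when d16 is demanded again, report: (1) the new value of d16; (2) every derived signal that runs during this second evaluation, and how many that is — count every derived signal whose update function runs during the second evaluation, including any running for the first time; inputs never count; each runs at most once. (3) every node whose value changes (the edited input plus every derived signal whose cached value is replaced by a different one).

d16 now evaluates to 9.
Run set: d11, d13, d15 (3 run).
Changed values: s5.
The important point: the flipped condition pulls in fresh nodes; d11, d13 run for the first time.

Initial pass — values computed on the first demand:
  d1 = sub(3, -6) = 9
  d7 = lenl([0]) = 1
  d15 = if0(s5=-2 -> else branch d7) = 1
  d16 = max2(1, 9) = 9

Second demand — change propagation:
  d11: newly demanded (no cache) — executes and yields 1.
  d13: newly demanded (no cache) — executes and yields 1.
  d15: re-runs because s5 -2->0; new result 1 (unchanged).
  d16: re-examined; everything it read last time is the same (d15 unchanged, d1 unchanged) — cache 9 kept, no run.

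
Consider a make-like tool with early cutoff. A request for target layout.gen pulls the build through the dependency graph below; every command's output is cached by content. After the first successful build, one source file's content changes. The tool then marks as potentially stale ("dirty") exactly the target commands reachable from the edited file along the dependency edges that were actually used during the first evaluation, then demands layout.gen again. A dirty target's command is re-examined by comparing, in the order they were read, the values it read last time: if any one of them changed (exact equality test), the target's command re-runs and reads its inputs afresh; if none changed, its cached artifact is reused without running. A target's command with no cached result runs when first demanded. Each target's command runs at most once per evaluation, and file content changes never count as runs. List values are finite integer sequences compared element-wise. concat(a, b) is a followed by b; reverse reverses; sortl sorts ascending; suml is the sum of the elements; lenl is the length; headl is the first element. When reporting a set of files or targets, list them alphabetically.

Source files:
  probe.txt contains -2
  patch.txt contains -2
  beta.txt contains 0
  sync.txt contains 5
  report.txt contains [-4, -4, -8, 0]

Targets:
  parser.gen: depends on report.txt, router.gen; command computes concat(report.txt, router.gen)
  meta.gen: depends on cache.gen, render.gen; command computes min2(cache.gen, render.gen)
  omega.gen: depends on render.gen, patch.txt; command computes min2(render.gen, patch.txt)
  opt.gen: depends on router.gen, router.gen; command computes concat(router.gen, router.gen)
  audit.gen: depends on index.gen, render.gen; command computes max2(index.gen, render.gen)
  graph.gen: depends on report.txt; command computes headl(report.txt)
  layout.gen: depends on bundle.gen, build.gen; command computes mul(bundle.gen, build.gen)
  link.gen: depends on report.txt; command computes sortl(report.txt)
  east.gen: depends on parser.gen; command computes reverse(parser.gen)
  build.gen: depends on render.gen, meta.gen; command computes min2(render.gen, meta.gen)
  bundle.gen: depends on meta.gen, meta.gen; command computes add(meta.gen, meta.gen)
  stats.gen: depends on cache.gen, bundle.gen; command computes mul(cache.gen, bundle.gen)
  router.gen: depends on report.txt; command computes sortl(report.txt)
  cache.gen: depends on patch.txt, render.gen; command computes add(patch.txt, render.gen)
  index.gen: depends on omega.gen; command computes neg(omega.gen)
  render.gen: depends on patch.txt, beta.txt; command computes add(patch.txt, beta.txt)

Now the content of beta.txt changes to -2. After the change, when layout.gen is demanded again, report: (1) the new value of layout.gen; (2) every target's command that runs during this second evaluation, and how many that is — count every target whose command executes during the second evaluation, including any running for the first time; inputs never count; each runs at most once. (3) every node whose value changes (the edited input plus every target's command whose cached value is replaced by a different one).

Demanding layout.gen again yields 72.
6 target commands run: build.gen, bundle.gen, cache.gen, layout.gen, meta.gen, render.gen.
The nodes whose values change: beta.txt, build.gen, bundle.gen, cache.gen, layout.gen, meta.gen, render.gen.

First demand of the output computes:
  render.gen = add(-2, 0) = -2
  cache.gen = add(-2, -2) = -4
  meta.gen = min2(-4, -2) = -4
  build.gen = min2(-2, -4) = -4
  bundle.gen = add(-4, -4) = -8
  layout.gen = mul(-8, -4) = 32

After the edit, cleaning proceeds:
  render.gen: a read changed (beta.txt 0->-2) — executes, giving -4.
  cache.gen: a read changed (render.gen -2->-4) — executes, giving -6.
  meta.gen: a read changed (cache.gen -4->-6; render.gen -2->-4) — executes, giving -6.
  build.gen: a read changed (render.gen -2->-4; meta.gen -4->-6) — executes, giving -6.
  bundle.gen: a read changed (meta.gen -4->-6; meta.gen -4->-6) — executes, giving -12.
  layout.gen: a read changed (bundle.gen -8->-12; build.gen -4->-6) — executes, giving 72.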